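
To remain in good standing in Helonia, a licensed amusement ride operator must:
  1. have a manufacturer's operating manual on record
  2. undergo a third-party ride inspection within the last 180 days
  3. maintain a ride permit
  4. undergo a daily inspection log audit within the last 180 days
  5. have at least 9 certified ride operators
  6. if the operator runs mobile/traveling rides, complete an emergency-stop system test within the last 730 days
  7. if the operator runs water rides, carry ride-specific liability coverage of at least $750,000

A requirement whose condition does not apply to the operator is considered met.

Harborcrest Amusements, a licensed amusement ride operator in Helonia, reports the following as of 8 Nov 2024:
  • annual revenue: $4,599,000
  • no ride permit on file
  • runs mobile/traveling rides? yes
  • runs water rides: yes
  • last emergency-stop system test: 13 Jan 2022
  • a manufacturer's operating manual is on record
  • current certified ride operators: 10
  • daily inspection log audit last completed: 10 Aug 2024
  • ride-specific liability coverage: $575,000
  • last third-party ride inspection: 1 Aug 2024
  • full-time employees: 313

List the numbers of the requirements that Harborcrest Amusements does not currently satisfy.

3, 6, 7

1. manufacturer's operating manual present → met
2. third-party ride inspection 99 days ago vs limit 180 → met
3. ride permit absent → not met
4. daily inspection log audit 90 days ago vs limit 180 → met
5. certified ride operators 10 ≥ 9 → met
6. condition 'runs mobile/traveling rides' holds; emergency-stop system test 1030 days ago vs limit 730 → not met
7. condition 'runs water rides' holds; ride-specific liability coverage $575,000 < $750,000 → not met
Not met: 3, 6, 7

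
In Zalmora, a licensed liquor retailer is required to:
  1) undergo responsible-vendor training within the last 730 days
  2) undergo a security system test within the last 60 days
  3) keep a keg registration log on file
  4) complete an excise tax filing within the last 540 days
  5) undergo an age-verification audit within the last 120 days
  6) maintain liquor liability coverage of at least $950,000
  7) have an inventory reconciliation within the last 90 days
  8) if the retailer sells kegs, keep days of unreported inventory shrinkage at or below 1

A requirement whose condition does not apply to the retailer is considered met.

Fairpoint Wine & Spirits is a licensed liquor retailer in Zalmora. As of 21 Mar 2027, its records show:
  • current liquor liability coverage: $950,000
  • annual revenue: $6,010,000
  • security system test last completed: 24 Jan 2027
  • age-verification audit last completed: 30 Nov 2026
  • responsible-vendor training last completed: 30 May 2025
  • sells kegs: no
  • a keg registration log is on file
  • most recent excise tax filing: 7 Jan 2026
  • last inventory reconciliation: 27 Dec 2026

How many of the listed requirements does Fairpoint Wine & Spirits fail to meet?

0

1. responsible-vendor training 660 days ago vs limit 730 → met
2. security system test 56 days ago vs limit 60 → met
3. keg registration log present → met
4. excise tax filing 438 days ago vs limit 540 → met
5. age-verification audit 111 days ago vs limit 120 → met
6. liquor liability coverage $950,000 ≥ $950,000 → met
7. inventory reconciliation 84 days ago vs limit 90 → met
8. condition 'sells kegs' does not hold → requirement n/a → met
Not met: 0 of 8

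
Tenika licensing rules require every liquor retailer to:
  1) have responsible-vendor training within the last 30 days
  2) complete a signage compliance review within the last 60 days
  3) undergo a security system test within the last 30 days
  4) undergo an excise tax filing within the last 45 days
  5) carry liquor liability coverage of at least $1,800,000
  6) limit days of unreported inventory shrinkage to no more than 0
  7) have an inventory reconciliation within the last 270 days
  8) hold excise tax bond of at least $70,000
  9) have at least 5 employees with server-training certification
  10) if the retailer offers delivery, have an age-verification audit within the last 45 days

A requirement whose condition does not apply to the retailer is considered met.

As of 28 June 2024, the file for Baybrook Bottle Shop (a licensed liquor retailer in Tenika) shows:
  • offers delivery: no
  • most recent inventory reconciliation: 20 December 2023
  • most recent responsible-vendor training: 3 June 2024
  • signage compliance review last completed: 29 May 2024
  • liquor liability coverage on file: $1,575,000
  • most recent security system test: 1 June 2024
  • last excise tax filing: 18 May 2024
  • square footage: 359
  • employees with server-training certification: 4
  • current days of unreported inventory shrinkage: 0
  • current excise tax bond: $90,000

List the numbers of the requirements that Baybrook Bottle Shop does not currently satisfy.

5, 9

1. responsible-vendor training 25 days ago vs limit 30 → met
2. signage compliance review 30 days ago vs limit 60 → met
3. security system test 27 days ago vs limit 30 → met
4. excise tax filing 41 days ago vs limit 45 → met
5. liquor liability coverage $1,575,000 < $1,800,000 → not met
6. days of unreported inventory shrinkage 0 ≤ 0 → met
7. inventory reconciliation 191 days ago vs limit 270 → met
8. excise tax bond $90,000 ≥ $70,000 → met
9. employees with server-training certification 4 < 5 → not met
10. condition 'offers delivery' does not hold → requirement n/a → met
Not met: 5, 9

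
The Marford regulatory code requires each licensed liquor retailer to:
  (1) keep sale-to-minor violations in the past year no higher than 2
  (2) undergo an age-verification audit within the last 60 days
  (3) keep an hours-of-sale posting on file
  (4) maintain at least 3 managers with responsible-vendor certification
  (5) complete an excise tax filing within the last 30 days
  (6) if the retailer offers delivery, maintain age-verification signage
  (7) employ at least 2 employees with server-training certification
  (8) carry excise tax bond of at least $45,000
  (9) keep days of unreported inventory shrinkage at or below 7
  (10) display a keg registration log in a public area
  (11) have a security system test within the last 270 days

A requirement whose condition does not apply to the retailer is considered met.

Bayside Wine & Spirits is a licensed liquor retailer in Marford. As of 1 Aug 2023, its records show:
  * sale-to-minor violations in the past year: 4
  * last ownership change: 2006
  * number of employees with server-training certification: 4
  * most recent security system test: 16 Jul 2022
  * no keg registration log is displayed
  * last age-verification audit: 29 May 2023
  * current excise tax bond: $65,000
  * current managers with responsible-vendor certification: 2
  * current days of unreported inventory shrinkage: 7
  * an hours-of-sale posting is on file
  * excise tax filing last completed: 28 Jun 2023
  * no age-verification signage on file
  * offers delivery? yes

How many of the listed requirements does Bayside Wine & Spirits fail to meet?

7

1. sale-to-minor violations in the past year 4 > 2 → not met
2. age-verification audit 64 days ago vs limit 60 → not met
3. hours-of-sale posting present → met
4. managers with responsible-vendor certification 2 < 3 → not met
5. excise tax filing 34 days ago vs limit 30 → not met
6. condition 'offers delivery' holds; age-verification signage absent → not met
7. employees with server-training certification 4 ≥ 2 → met
8. excise tax bond $65,000 ≥ $45,000 → met
9. days of unreported inventory shrinkage 7 ≤ 7 → met
10. keg registration log absent → not met
11. security system test 381 days ago vs limit 270 → not met
Not met: 7 of 11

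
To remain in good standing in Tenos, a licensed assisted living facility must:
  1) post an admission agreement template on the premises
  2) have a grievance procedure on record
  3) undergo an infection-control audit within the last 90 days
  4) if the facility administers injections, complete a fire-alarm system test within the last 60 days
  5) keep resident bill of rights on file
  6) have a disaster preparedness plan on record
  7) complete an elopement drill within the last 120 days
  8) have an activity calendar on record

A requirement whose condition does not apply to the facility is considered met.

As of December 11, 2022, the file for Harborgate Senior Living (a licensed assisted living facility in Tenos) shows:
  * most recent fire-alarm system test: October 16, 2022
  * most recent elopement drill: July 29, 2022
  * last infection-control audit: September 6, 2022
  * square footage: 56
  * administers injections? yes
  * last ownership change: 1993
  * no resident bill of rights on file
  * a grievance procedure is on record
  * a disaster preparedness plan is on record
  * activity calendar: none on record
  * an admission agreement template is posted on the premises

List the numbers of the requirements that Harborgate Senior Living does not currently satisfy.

3, 5, 7, 8

1. admission agreement template present → met
2. grievance procedure present → met
3. infection-control audit 96 days ago vs limit 90 → not met
4. condition 'administers injections' holds; fire-alarm system test 56 days ago vs limit 60 → met
5. resident bill of rights absent → not met
6. disaster preparedness plan present → met
7. elopement drill 135 days ago vs limit 120 → not met
8. activity calendar absent → not met
Not met: 3, 5, 7, 8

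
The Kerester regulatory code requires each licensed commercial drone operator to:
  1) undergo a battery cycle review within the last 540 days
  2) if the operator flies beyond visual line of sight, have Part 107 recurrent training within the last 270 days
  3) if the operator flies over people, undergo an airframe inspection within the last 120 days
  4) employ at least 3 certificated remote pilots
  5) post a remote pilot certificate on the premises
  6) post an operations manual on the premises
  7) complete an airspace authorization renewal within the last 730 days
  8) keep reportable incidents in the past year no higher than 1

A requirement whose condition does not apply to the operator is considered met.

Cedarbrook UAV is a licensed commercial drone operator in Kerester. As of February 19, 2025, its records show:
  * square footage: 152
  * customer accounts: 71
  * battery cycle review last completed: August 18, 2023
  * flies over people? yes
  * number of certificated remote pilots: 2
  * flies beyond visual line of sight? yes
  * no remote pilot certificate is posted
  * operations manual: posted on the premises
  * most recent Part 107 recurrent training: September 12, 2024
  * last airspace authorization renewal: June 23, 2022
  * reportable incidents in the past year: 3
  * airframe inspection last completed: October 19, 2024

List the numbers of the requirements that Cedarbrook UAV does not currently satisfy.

1. battery cycle review 551 days ago vs limit 540 → not met
2. condition 'flies beyond visual line of sight' holds; Part 107 recurrent training 160 days ago vs limit 270 → met
3. condition 'flies over people' holds; airframe inspection 123 days ago vs limit 120 → not met
4. certificated remote pilots 2 < 3 → not met
5. remote pilot certificate absent → not met
6. operations manual present → met
7. airspace authorization renewal 972 days ago vs limit 730 → not met
8. reportable incidents in the past year 3 > 1 → not met
Not met: 1, 3, 4, 5, 7, 8

1, 3, 4, 5, 7, 8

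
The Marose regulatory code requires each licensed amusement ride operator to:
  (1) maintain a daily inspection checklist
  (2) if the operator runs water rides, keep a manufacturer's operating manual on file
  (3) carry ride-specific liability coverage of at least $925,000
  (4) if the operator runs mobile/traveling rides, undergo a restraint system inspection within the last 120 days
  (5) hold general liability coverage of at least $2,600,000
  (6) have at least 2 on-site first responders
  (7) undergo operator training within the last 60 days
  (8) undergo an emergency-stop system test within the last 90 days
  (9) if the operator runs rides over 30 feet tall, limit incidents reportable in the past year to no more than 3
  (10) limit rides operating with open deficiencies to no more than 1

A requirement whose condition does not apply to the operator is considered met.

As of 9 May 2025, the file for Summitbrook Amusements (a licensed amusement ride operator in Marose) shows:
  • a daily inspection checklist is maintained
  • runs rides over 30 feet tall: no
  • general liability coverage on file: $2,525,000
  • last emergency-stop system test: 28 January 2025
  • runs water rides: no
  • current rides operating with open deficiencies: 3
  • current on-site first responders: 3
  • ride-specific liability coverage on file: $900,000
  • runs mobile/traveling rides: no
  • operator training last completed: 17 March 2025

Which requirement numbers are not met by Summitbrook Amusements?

3, 5, 8, 10

1. daily inspection checklist present → met
2. condition 'runs water rides' does not hold → requirement n/a → met
3. ride-specific liability coverage $900,000 < $925,000 → not met
4. condition 'runs mobile/traveling rides' does not hold → requirement n/a → met
5. general liability coverage $2,525,000 < $2,600,000 → not met
6. on-site first responders 3 ≥ 2 → met
7. operator training 53 days ago vs limit 60 → met
8. emergency-stop system test 101 days ago vs limit 90 → not met
9. condition 'runs rides over 30 feet tall' does not hold → requirement n/a → met
10. rides operating with open deficiencies 3 > 1 → not met
Not met: 3, 5, 8, 10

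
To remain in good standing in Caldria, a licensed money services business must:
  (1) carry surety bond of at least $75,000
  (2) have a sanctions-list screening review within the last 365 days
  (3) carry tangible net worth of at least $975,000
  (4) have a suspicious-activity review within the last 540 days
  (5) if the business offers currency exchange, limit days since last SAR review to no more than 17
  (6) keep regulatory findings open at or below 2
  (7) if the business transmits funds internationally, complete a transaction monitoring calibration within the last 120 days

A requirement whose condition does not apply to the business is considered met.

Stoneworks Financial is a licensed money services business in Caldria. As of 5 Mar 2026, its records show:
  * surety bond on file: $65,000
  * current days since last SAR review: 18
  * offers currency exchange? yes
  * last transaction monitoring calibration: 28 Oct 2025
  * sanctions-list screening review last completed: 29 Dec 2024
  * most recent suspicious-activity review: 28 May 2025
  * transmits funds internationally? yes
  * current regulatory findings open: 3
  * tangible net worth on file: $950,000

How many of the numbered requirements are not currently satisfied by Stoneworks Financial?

6

1. surety bond $65,000 < $75,000 → not met
2. sanctions-list screening review 431 days ago vs limit 365 → not met
3. tangible net worth $950,000 < $975,000 → not met
4. suspicious-activity review 281 days ago vs limit 540 → met
5. condition 'offers currency exchange' holds; days since last SAR review 18 > 17 → not met
6. regulatory findings open 3 > 2 → not met
7. condition 'transmits funds internationally' holds; transaction monitoring calibration 128 days ago vs limit 120 → not met
Not met: 6 of 7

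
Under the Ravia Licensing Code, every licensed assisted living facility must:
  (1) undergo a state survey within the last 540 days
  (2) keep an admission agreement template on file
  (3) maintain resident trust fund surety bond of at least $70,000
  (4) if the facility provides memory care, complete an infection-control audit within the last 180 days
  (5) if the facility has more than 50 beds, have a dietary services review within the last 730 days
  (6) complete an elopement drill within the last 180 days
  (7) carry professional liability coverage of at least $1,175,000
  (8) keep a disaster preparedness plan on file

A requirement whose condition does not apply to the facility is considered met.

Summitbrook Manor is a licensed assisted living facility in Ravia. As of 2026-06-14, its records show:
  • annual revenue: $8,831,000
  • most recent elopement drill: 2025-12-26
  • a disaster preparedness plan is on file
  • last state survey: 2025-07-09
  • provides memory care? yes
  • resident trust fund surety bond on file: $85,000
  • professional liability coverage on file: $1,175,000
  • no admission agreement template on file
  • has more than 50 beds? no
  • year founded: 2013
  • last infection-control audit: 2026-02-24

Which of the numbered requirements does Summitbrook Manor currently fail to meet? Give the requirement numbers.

1. state survey 340 days ago vs limit 540 → met
2. admission agreement template absent → not met
3. resident trust fund surety bond $85,000 ≥ $70,000 → met
4. condition 'provides memory care' holds; infection-control audit 110 days ago vs limit 180 → met
5. condition 'has more than 50 beds' does not hold → requirement n/a → met
6. elopement drill 170 days ago vs limit 180 → met
7. professional liability coverage $1,175,000 ≥ $1,175,000 → met
8. disaster preparedness plan present → met
Not met: 2

2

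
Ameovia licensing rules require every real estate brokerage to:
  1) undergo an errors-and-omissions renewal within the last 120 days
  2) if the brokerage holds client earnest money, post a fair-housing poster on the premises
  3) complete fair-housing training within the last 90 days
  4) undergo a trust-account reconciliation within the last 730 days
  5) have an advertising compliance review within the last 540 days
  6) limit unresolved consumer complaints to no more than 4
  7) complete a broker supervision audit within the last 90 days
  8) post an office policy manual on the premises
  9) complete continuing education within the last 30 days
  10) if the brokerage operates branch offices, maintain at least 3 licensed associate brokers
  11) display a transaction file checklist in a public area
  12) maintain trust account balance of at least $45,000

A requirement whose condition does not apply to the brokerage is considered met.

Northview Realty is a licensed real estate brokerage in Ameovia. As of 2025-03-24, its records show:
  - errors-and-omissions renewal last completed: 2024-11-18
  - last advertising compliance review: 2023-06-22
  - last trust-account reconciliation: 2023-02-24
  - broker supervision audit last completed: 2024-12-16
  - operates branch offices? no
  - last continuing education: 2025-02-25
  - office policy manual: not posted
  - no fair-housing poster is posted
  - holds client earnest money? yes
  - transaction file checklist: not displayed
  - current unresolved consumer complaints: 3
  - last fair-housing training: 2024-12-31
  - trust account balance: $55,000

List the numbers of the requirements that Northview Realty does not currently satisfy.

1. errors-and-omissions renewal 126 days ago vs limit 120 → not met
2. condition 'holds client earnest money' holds; fair-housing poster absent → not met
3. fair-housing training 83 days ago vs limit 90 → met
4. trust-account reconciliation 759 days ago vs limit 730 → not met
5. advertising compliance review 641 days ago vs limit 540 → not met
6. unresolved consumer complaints 3 ≤ 4 → met
7. broker supervision audit 98 days ago vs limit 90 → not met
8. office policy manual absent → not met
9. continuing education 27 days ago vs limit 30 → met
10. condition 'operates branch offices' does not hold → requirement n/a → met
11. transaction file checklist absent → not met
12. trust account balance $55,000 ≥ $45,000 → met
Not met: 1, 2, 4, 5, 7, 8, 11

1, 2, 4, 5, 7, 8, 11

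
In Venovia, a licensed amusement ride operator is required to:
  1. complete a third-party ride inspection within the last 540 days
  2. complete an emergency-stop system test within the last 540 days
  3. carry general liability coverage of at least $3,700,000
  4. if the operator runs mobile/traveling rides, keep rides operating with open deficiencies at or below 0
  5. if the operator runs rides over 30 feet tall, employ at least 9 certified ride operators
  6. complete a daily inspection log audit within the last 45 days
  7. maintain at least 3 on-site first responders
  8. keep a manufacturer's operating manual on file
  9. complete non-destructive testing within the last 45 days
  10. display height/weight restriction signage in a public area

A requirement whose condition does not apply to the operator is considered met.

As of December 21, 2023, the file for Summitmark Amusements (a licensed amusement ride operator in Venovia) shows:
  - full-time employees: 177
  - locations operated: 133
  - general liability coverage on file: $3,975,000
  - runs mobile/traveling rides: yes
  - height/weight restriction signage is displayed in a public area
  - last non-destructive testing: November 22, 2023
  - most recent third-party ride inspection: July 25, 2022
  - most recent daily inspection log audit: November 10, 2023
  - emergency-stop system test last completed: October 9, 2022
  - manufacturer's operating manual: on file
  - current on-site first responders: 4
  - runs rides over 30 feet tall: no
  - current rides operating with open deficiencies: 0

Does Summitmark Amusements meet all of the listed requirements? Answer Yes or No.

1. third-party ride inspection 514 days ago vs limit 540 → met
2. emergency-stop system test 438 days ago vs limit 540 → met
3. general liability coverage $3,975,000 ≥ $3,700,000 → met
4. condition 'runs mobile/traveling rides' holds; rides operating with open deficiencies 0 ≤ 0 → met
5. condition 'runs rides over 30 feet tall' does not hold → requirement n/a → met
6. daily inspection log audit 41 days ago vs limit 45 → met
7. on-site first responders 4 ≥ 3 → met
8. manufacturer's operating manual present → met
9. non-destructive testing 29 days ago vs limit 45 → met
10. height/weight restriction signage present → met
All met.

Yes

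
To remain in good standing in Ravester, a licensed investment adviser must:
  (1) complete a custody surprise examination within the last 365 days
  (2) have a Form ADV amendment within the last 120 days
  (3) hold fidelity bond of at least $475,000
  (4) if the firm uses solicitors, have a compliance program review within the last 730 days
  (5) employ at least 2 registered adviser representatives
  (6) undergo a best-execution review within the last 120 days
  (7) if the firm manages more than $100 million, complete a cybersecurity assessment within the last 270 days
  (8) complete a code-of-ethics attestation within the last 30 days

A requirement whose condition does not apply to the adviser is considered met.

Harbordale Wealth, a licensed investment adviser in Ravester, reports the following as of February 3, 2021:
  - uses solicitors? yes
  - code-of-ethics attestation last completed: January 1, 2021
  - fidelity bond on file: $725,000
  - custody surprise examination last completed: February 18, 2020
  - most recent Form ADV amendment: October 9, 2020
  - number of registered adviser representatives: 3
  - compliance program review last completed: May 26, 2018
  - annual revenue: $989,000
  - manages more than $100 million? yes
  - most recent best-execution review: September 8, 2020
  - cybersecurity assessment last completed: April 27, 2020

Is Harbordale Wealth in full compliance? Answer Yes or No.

1. custody surprise examination 351 days ago vs limit 365 → met
2. Form ADV amendment 117 days ago vs limit 120 → met
3. fidelity bond $725,000 ≥ $475,000 → met
4. condition 'uses solicitors' holds; compliance program review 984 days ago vs limit 730 → not met
5. registered adviser representatives 3 ≥ 2 → met
6. best-execution review 148 days ago vs limit 120 → not met
7. condition 'manages more than $100 million' holds; cybersecurity assessment 282 days ago vs limit 270 → not met
8. code-of-ethics attestation 33 days ago vs limit 30 → not met
Not met: 4, 6, 7, 8

No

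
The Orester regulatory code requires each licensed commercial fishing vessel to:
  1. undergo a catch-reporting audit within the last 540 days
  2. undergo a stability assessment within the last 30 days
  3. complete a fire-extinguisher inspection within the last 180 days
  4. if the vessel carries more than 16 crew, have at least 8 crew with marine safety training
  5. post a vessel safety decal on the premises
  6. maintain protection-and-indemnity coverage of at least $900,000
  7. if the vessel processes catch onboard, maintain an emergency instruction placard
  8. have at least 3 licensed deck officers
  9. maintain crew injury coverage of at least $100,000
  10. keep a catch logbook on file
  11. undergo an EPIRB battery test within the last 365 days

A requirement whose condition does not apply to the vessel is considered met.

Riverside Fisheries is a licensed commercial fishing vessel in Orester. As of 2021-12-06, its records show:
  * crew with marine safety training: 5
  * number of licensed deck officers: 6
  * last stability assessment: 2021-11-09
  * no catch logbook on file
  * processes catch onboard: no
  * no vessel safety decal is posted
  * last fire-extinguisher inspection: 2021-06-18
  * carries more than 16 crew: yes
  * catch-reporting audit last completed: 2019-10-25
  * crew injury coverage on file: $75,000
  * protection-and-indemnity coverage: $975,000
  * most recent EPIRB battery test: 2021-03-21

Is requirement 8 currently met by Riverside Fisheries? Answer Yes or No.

Yes

8. licensed deck officers 6 ≥ 3 → met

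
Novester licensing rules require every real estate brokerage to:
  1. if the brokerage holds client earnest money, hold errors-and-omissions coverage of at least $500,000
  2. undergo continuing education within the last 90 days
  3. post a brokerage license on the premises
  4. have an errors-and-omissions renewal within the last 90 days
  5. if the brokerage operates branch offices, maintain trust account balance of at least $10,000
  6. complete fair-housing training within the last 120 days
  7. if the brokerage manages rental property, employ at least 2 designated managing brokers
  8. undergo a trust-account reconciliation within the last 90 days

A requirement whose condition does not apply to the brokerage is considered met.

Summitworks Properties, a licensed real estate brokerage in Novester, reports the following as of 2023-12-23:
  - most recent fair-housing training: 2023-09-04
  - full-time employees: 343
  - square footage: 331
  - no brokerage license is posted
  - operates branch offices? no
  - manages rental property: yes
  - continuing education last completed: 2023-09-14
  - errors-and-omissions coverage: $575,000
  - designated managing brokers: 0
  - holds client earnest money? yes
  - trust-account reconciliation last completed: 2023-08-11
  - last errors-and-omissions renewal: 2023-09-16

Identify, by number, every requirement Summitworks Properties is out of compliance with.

1. condition 'holds client earnest money' holds; errors-and-omissions coverage $575,000 ≥ $500,000 → met
2. continuing education 100 days ago vs limit 90 → not met
3. brokerage license absent → not met
4. errors-and-omissions renewal 98 days ago vs limit 90 → not met
5. condition 'operates branch offices' does not hold → requirement n/a → met
6. fair-housing training 110 days ago vs limit 120 → met
7. condition 'manages rental property' holds; designated managing brokers 0 < 2 → not met
8. trust-account reconciliation 134 days ago vs limit 90 → not met
Not met: 2, 3, 4, 7, 8

2, 3, 4, 7, 8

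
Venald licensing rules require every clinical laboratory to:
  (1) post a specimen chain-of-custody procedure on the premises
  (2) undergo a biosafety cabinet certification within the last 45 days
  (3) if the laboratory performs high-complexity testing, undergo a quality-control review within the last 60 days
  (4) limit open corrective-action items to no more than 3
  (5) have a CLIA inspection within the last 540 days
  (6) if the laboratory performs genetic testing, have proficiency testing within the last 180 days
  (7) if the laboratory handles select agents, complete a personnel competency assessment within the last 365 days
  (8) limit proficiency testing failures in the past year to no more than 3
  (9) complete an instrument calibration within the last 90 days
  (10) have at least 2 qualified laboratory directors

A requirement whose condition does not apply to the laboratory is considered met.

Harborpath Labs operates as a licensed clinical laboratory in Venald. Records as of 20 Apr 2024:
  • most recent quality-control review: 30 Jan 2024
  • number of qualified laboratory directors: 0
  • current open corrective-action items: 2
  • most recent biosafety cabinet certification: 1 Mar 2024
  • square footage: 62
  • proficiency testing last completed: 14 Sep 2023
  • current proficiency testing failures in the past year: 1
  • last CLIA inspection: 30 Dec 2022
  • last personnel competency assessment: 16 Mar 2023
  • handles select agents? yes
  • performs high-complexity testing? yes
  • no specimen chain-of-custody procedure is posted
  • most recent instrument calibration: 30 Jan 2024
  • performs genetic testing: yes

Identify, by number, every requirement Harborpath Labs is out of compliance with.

1. specimen chain-of-custody procedure absent → not met
2. biosafety cabinet certification 50 days ago vs limit 45 → not met
3. condition 'performs high-complexity testing' holds; quality-control review 81 days ago vs limit 60 → not met
4. open corrective-action items 2 ≤ 3 → met
5. CLIA inspection 477 days ago vs limit 540 → met
6. condition 'performs genetic testing' holds; proficiency testing 219 days ago vs limit 180 → not met
7. condition 'handles select agents' holds; personnel competency assessment 401 days ago vs limit 365 → not met
8. proficiency testing failures in the past year 1 ≤ 3 → met
9. instrument calibration 81 days ago vs limit 90 → met
10. qualified laboratory directors 0 < 2 → not met
Not met: 1, 2, 3, 6, 7, 10

1, 2, 3, 6, 7, 10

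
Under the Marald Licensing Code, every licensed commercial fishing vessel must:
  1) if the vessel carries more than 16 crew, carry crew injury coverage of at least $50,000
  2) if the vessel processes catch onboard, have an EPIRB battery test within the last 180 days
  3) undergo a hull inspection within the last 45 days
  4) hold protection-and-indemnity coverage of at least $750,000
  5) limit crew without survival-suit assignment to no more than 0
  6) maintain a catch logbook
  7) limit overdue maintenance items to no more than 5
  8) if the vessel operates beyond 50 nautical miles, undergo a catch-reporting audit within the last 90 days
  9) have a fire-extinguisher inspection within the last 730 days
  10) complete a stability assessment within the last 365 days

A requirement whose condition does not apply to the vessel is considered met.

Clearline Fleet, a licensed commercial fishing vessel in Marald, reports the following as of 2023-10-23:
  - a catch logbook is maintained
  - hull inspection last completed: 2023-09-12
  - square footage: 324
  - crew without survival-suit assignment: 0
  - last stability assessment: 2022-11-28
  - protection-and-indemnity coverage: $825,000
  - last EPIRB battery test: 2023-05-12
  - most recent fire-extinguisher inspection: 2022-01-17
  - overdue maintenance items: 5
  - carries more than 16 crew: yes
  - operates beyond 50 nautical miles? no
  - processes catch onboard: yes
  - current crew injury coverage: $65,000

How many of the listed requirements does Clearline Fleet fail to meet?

1. condition 'carries more than 16 crew' holds; crew injury coverage $65,000 ≥ $50,000 → met
2. condition 'processes catch onboard' holds; EPIRB battery test 164 days ago vs limit 180 → met
3. hull inspection 41 days ago vs limit 45 → met
4. protection-and-indemnity coverage $825,000 ≥ $750,000 → met
5. crew without survival-suit assignment 0 ≤ 0 → met
6. catch logbook present → met
7. overdue maintenance items 5 ≤ 5 → met
8. condition 'operates beyond 50 nautical miles' does not hold → requirement n/a → met
9. fire-extinguisher inspection 644 days ago vs limit 730 → met
10. stability assessment 329 days ago vs limit 365 → met
Not met: 0 of 10

0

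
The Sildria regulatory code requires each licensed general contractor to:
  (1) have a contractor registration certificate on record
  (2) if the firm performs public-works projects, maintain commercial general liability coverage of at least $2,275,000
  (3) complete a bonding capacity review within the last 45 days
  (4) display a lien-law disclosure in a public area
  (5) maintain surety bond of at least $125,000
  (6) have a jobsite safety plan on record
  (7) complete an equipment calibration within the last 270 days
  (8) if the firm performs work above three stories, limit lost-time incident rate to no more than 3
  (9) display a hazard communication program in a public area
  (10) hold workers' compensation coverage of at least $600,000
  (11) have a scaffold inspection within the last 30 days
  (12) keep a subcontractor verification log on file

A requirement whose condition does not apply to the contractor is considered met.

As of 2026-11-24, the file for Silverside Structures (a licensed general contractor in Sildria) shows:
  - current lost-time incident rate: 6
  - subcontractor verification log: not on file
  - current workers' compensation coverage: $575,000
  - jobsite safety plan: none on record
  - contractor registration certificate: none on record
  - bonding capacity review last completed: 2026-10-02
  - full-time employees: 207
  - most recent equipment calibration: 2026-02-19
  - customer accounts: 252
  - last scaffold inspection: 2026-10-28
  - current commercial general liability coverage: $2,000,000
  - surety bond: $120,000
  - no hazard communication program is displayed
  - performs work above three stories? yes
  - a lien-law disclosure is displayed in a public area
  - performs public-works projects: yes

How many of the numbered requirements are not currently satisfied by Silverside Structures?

10

1. contractor registration certificate absent → not met
2. condition 'performs public-works projects' holds; commercial general liability coverage $2,000,000 < $2,275,000 → not met
3. bonding capacity review 53 days ago vs limit 45 → not met
4. lien-law disclosure present → met
5. surety bond $120,000 < $125,000 → not met
6. jobsite safety plan absent → not met
7. equipment calibration 278 days ago vs limit 270 → not met
8. condition 'performs work above three stories' holds; lost-time incident rate 6 > 3 → not met
9. hazard communication program absent → not met
10. workers' compensation coverage $575,000 < $600,000 → not met
11. scaffold inspection 27 days ago vs limit 30 → met
12. subcontractor verification log absent → not met
Not met: 10 of 12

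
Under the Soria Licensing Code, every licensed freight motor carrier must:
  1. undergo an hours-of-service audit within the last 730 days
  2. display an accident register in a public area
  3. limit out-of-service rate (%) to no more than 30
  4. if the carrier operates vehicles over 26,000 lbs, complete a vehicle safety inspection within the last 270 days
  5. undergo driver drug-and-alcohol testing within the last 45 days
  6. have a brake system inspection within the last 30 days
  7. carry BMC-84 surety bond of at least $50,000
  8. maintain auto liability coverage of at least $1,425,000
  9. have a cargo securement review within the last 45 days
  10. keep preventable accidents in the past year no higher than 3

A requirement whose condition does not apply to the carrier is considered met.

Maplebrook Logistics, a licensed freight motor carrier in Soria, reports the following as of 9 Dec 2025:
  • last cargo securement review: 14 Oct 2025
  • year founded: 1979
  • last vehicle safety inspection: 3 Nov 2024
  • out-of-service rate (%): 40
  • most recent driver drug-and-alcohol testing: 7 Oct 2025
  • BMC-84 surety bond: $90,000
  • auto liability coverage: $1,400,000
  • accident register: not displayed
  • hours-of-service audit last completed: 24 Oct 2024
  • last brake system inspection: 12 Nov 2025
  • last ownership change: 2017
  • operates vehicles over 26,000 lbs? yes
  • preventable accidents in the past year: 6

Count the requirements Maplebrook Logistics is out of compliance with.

1. hours-of-service audit 411 days ago vs limit 730 → met
2. accident register absent → not met
3. out-of-service rate (%) 40 > 30 → not met
4. condition 'operates vehicles over 26,000 lbs' holds; vehicle safety inspection 401 days ago vs limit 270 → not met
5. driver drug-and-alcohol testing 63 days ago vs limit 45 → not met
6. brake system inspection 27 days ago vs limit 30 → met
7. BMC-84 surety bond $90,000 ≥ $50,000 → met
8. auto liability coverage $1,400,000 < $1,425,000 → not met
9. cargo securement review 56 days ago vs limit 45 → not met
10. preventable accidents in the past year 6 > 3 → not met
Not met: 7 of 10

7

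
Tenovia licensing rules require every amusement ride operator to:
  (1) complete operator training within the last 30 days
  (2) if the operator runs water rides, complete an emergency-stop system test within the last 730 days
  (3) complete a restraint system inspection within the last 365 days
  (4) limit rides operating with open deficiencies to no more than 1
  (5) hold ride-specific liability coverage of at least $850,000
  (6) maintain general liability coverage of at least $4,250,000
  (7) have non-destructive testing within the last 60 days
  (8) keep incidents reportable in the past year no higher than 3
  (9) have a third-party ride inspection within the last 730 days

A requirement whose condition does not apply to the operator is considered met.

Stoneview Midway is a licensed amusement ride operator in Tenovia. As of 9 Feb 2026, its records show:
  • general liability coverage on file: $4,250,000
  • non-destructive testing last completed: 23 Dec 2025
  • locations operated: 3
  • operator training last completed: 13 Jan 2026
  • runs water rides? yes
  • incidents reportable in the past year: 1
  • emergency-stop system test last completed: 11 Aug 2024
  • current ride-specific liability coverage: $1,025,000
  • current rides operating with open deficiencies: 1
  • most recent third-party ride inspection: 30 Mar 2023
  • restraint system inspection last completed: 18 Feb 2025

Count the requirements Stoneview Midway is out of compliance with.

1

1. operator training 27 days ago vs limit 30 → met
2. condition 'runs water rides' holds; emergency-stop system test 547 days ago vs limit 730 → met
3. restraint system inspection 356 days ago vs limit 365 → met
4. rides operating with open deficiencies 1 ≤ 1 → met
5. ride-specific liability coverage $1,025,000 ≥ $850,000 → met
6. general liability coverage $4,250,000 ≥ $4,250,000 → met
7. non-destructive testing 48 days ago vs limit 60 → met
8. incidents reportable in the past year 1 ≤ 3 → met
9. third-party ride inspection 1047 days ago vs limit 730 → not met
Not met: 1 of 9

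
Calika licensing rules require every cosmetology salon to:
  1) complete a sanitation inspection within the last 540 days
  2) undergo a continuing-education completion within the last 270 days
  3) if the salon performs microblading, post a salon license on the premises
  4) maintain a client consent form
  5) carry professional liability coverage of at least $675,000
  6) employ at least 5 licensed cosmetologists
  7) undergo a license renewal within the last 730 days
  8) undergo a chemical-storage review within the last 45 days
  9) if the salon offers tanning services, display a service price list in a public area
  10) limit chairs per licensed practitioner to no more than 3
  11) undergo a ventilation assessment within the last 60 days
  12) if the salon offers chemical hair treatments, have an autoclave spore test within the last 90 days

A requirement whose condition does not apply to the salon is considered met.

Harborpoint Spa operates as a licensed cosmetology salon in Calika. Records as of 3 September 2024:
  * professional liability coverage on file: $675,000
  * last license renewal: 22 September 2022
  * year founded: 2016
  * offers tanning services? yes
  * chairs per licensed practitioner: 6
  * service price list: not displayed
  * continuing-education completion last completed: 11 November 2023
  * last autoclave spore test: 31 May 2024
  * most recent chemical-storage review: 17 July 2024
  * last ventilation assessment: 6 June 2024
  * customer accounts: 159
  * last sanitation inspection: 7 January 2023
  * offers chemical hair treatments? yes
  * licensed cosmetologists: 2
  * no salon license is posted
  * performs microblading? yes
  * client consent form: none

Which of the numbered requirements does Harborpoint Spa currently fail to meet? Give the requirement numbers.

1, 2, 3, 4, 6, 8, 9, 10, 11, 12

1. sanitation inspection 605 days ago vs limit 540 → not met
2. continuing-education completion 297 days ago vs limit 270 → not met
3. condition 'performs microblading' holds; salon license absent → not met
4. client consent form absent → not met
5. professional liability coverage $675,000 ≥ $675,000 → met
6. licensed cosmetologists 2 < 5 → not met
7. license renewal 712 days ago vs limit 730 → met
8. chemical-storage review 48 days ago vs limit 45 → not met
9. condition 'offers tanning services' holds; service price list absent → not met
10. chairs per licensed practitioner 6 > 3 → not met
11. ventilation assessment 89 days ago vs limit 60 → not met
12. condition 'offers chemical hair treatments' holds; autoclave spore test 95 days ago vs limit 90 → not met
Not met: 1, 2, 3, 4, 6, 8, 9, 10, 11, 12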